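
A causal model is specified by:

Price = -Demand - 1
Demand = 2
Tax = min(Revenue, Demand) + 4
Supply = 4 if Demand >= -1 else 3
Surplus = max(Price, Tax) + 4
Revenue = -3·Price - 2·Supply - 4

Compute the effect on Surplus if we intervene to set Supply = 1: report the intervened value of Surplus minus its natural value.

The intervention breaks the incoming arrows to Supply: Supply = 4 if Demand >= -1 else 3 no longer applies, and Supply = 1.
Price = -Demand - 1  [with Demand=2]  = -3
Revenue = -3·Price - 2·Supply - 4  [with Price=-3, Supply=1]  = 3
Tax = min(Revenue, Demand) + 4  [with Revenue=3, Demand=2]  = 6
Surplus = max(Price, Tax) + 4  [with Price=-3, Tax=6]  = 10
Without intervention: Price = -Demand - 1  [with Demand=2]  = -3; Supply = 4 if Demand >= -1 else 3  [with Demand=2]  = 4; Revenue = -3·Price - 2·Supply - 4  [with Price=-3, Supply=4]  = -3; Tax = min(Revenue, Demand) + 4  [with Revenue=-3, Demand=2]  = 1; Surplus = max(Price, Tax) + 4  [with Price=-3, Tax=1]  = 5.
Change = 10 − 5 = 5.

5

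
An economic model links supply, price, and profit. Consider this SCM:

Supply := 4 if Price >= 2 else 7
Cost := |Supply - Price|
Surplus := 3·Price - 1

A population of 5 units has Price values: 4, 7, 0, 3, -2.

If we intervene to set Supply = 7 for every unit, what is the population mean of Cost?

4.6

The intervention sets Supply=7 in all 5 units regardless of Price. Recomputing Cost per unit gives 3, 0, 7, 4, 9; average 4.6.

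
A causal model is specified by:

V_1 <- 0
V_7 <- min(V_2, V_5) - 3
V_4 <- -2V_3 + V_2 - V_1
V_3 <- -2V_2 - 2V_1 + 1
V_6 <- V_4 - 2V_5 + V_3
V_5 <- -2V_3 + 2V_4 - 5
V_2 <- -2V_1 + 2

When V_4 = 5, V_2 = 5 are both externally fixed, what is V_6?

-50

The joint intervention fixes V_4 = 5, V_2 = 5, removing each variable's own equation.
V_3 = -2V_2 - 2V_1 + 1  [with V_2=5, V_1=0]  = -9
V_5 = -2V_3 + 2V_4 - 5  [with V_3=-9, V_4=5]  = 23
V_6 = V_4 - 2V_5 + V_3  [with V_4=5, V_5=23, V_3=-9]  = -50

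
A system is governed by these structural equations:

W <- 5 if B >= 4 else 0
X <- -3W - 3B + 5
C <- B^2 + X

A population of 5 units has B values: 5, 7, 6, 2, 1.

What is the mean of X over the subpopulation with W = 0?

0.5

Observing W=0 restricts to units where W's equation naturally yields 0: B ∈ {2, 1}. In that subpopulation X = -1, 2, mean 0.5.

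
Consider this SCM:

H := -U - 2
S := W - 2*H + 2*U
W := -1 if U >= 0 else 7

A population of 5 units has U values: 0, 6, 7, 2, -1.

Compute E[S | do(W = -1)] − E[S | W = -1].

The intervention sets W=-1 in all 5 units regardless of U. Recomputing S per unit gives 3, 27, 31, 11, -1; average 14.2.
Conditioning on W=-1 selects the 4 unit(s) with U ∈ {0, 6, 7, 2}. Their S values: 3, 27, 31, 11. Mean = 18.
Difference = 14.2 − 18 = -3.8.

-3.8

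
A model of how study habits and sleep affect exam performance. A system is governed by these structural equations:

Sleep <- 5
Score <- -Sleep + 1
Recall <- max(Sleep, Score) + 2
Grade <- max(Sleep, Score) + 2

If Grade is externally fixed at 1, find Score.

The intervention breaks the incoming arrows to Grade: Grade <- max(Sleep, Score) + 2 no longer applies, and Grade = 1.
Since Score is not a descendant of the intervened variable, it is unaffected.
Score = -Sleep + 1  [with Sleep=5]  = -4

-4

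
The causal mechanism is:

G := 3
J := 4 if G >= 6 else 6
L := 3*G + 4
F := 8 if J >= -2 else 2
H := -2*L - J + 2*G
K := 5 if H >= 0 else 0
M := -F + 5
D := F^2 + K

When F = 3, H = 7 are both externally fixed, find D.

The joint intervention fixes F = 3, H = 7, removing each variable's own equation.
K = 5 if H >= 0 else 0  [with H=7]  = 5
D = F^2 + K  [with F=3, K=5]  = 14

14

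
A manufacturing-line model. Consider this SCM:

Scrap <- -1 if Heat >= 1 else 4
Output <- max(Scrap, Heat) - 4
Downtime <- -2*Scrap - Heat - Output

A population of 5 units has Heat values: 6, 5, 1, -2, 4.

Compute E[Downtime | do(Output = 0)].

-2.8

Every unit gets Output=0 under the intervention. Downtime values become -4, -3, 1, -6, -2; E[Downtime|do(Output=0)] = -2.8.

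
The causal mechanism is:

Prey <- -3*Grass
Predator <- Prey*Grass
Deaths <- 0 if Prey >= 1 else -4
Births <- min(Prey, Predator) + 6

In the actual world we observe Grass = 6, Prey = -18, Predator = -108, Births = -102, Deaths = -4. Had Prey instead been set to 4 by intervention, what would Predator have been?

The intervention breaks the incoming arrows to Prey: Prey <- -3*Grass no longer applies, and Prey = 4.
Predator = Prey*Grass  [with Prey=4, Grass=6]  = 24

24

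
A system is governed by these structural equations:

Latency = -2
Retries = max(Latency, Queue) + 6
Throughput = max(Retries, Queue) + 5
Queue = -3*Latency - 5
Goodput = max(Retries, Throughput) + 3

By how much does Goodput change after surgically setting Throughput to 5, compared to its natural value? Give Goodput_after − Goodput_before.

Intervening sets Throughput = 5 and removes its equation (Throughput = max(Retries, Queue) + 5).
Queue = -3*Latency - 5  [with Latency=-2]  = 1
Retries = max(Latency, Queue) + 6  [with Latency=-2, Queue=1]  = 7
Goodput = max(Retries, Throughput) + 3  [with Retries=7, Throughput=5]  = 10
Without intervention: Queue = -3*Latency - 5  [with Latency=-2]  = 1; Retries = max(Latency, Queue) + 6  [with Latency=-2, Queue=1]  = 7; Throughput = max(Retries, Queue) + 5  [with Retries=7, Queue=1]  = 12; Goodput = max(Retries, Throughput) + 3  [with Retries=7, Throughput=12]  = 15.
Change = 10 − 15 = -5.

-5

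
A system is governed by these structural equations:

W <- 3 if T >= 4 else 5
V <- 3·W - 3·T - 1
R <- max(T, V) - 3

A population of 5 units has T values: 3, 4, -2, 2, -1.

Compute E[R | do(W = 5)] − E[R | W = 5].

-1.7

do(W=5) breaks W's dependence on T. With W=5 fixed, R across the units is 2, 1, 17, 5, 14, mean 7.8.
Observing W=5 restricts to units where W's equation naturally yields 5: T ∈ {3, -2, 2, -1}. In that subpopulation R = 2, 17, 5, 14, mean 9.5.
Difference = 7.8 − 9.5 = -1.7.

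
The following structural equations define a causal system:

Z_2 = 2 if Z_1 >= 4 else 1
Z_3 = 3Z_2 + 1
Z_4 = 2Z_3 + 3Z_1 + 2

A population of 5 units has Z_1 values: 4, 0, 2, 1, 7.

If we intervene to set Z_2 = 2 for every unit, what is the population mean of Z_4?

24.4

do(Z_2=2) breaks Z_2's dependence on Z_1. With Z_2=2 fixed, Z_4 across the units is 28, 16, 22, 19, 37, mean 24.4.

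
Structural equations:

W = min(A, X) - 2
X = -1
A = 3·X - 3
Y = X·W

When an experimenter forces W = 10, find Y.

The intervention breaks the incoming arrows to W: W = min(A, X) - 2 no longer applies, and W = 10.
Y = X·W  [with X=-1, W=10]  = -10

-10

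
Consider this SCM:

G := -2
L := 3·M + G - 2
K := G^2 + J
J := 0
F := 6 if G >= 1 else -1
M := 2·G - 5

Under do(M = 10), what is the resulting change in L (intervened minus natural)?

do(M=10) replaces the equation M := 2·G - 5 with the constant M = 10.
L = 3·M + G - 2  [with M=10, G=-2]  = 26
Without intervention: M = 2·G - 5  [with G=-2]  = -9; L = 3·M + G - 2  [with M=-9, G=-2]  = -31.
Change = 26 − (-31) = 57.

57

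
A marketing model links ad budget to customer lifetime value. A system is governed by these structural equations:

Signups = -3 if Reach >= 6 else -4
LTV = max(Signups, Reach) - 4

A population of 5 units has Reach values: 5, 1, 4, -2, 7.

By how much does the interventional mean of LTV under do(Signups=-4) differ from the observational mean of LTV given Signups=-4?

1

Every unit gets Signups=-4 under the intervention. LTV values become 1, -3, 0, -6, 3; E[LTV|do(Signups=-4)] = -1.
Conditioning on Signups=-4 selects the 4 unit(s) with Reach ∈ {5, 1, 4, -2}. Their LTV values: 1, -3, 0, -6. Mean = -2.
Difference = -1 − (-2) = 1.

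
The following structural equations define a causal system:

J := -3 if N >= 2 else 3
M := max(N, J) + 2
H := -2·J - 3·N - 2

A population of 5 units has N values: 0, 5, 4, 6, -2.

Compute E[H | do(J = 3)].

-15.8

Under do(J=3), J's equation is replaced by J=3 for every unit. Per-unit H: -8, -23, -20, -26, -2. Mean = -15.8.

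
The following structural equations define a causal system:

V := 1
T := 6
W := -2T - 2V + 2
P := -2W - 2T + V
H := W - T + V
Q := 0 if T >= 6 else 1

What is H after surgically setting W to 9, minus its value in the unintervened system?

21

do(W=9) replaces the equation W := -2T - 2V + 2 with the constant W = 9.
H = W - T + V  [with W=9, T=6, V=1]  = 4
Without intervention: W = -2T - 2V + 2  [with T=6, V=1]  = -12; H = W - T + V  [with W=-12, T=6, V=1]  = -17.
Change = 4 − (-17) = 21.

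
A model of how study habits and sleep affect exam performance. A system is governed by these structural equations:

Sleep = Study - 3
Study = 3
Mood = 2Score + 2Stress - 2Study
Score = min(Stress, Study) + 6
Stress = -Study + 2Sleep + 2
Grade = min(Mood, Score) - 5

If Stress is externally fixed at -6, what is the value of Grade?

-23

The intervention breaks the incoming arrows to Stress: Stress = -Study + 2Sleep + 2 no longer applies, and Stress = -6.
Score = min(Stress, Study) + 6  [with Stress=-6, Study=3]  = 0
Mood = 2Score + 2Stress - 2Study  [with Score=0, Stress=-6, Study=3]  = -18
Grade = min(Mood, Score) - 5  [with Mood=-18, Score=0]  = -23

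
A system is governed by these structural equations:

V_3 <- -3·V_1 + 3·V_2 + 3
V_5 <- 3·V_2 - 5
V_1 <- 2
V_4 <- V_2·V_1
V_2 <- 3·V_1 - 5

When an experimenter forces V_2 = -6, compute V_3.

The intervention breaks the incoming arrows to V_2: V_2 <- 3·V_1 - 5 no longer applies, and V_2 = -6.
V_3 = -3·V_1 + 3·V_2 + 3  [with V_1=2, V_2=-6]  = -21

-21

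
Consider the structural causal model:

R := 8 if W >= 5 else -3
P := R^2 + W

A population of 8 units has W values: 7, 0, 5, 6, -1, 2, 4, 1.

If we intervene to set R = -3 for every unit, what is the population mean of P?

12

Every unit gets R=-3 under the intervention. P values become 16, 9, 14, 15, 8, 11, 13, 10; E[P|do(R=-3)] = 12.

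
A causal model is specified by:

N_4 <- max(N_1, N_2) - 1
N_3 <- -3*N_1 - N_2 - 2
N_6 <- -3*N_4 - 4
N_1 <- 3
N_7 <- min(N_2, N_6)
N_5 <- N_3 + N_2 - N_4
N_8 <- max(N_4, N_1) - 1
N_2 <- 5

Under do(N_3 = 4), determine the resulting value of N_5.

5

do(N_3=4) replaces the equation N_3 <- -3*N_1 - N_2 - 2 with the constant N_3 = 4.
N_4 = max(N_1, N_2) - 1  [with N_1=3, N_2=5]  = 4
N_5 = N_3 + N_2 - N_4  [with N_3=4, N_2=5, N_4=4]  = 5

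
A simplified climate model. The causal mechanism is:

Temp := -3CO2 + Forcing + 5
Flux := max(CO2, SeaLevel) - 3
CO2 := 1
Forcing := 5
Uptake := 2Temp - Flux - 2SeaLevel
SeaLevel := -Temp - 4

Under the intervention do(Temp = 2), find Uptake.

18

The intervention breaks the incoming arrows to Temp: Temp := -3CO2 + Forcing + 5 no longer applies, and Temp = 2.
SeaLevel = -Temp - 4  [with Temp=2]  = -6
Flux = max(CO2, SeaLevel) - 3  [with CO2=1, SeaLevel=-6]  = -2
Uptake = 2Temp - Flux - 2SeaLevel  [with Temp=2, Flux=-2, SeaLevel=-6]  = 18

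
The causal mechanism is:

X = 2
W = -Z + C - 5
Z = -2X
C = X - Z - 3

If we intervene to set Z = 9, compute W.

Under do(Z=9), the mechanism Z = -2X is discarded; Z is fixed at 9.
C = X - Z - 3  [with X=2, Z=9]  = -10
W = -Z + C - 5  [with Z=9, C=-10]  = -24

-24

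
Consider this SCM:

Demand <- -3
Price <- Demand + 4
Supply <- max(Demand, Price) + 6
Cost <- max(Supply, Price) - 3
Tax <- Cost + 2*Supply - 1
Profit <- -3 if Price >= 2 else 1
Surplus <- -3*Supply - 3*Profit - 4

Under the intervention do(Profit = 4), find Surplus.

Intervening sets Profit = 4 and removes its equation (Profit <- -3 if Price >= 2 else 1).
Price = Demand + 4  [with Demand=-3]  = 1
Supply = max(Demand, Price) + 6  [with Demand=-3, Price=1]  = 7
Surplus = -3*Supply - 3*Profit - 4  [with Supply=7, Profit=4]  = -37

-37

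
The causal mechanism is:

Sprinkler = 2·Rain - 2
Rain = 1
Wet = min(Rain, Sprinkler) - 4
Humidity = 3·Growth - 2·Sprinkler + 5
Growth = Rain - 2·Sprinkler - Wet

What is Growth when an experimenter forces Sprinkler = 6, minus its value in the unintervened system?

-13

Under do(Sprinkler=6), the mechanism Sprinkler = 2·Rain - 2 is discarded; Sprinkler is fixed at 6.
Wet = min(Rain, Sprinkler) - 4  [with Rain=1, Sprinkler=6]  = -3
Growth = Rain - 2·Sprinkler - Wet  [with Rain=1, Sprinkler=6, Wet=-3]  = -8
Without intervention: Sprinkler = 2·Rain - 2  [with Rain=1]  = 0; Wet = min(Rain, Sprinkler) - 4  [with Rain=1, Sprinkler=0]  = -4; Growth = Rain - 2·Sprinkler - Wet  [with Rain=1, Sprinkler=0, Wet=-4]  = 5.
Change = -8 − 5 = -13.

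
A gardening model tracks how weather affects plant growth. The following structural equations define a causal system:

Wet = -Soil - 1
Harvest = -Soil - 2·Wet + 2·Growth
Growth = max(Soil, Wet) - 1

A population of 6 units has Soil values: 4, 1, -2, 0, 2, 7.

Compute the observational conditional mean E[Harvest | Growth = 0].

Conditioning on Growth=0 selects the 2 unit(s) with Soil ∈ {1, -2}. Their Harvest values: 3, 0. Mean = 1.5.

1.5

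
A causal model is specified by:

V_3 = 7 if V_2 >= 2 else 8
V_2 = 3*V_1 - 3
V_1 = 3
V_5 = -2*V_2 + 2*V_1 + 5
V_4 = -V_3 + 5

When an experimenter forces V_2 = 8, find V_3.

7

The intervention breaks the incoming arrows to V_2: V_2 = 3*V_1 - 3 no longer applies, and V_2 = 8.
V_3 = 7 if V_2 >= 2 else 8  [with V_2=8]  = 7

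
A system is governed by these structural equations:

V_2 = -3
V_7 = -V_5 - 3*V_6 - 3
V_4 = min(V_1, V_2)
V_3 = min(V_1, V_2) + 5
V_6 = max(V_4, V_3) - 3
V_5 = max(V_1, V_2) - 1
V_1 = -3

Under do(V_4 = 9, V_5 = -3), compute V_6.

6

The joint intervention fixes V_4 = 9, V_5 = -3, removing each variable's own equation.
V_3 = min(V_1, V_2) + 5  [with V_1=-3, V_2=-3]  = 2
V_6 = max(V_4, V_3) - 3  [with V_4=9, V_3=2]  = 6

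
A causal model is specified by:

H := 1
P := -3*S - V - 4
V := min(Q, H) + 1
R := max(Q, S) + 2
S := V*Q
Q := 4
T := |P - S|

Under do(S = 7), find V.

Under do(S=7), the mechanism S := V*Q is discarded; S is fixed at 7.
Since V is not a descendant of the intervened variable, it is unaffected.
V = min(Q, H) + 1  [with Q=4, H=1]  = 2

2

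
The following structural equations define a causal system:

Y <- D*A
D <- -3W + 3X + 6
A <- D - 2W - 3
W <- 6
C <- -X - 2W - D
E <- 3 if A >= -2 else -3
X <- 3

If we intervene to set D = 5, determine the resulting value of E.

-3

The intervention breaks the incoming arrows to D: D <- -3W + 3X + 6 no longer applies, and D = 5.
A = D - 2W - 3  [with D=5, W=6]  = -10
E = 3 if A >= -2 else -3  [with A=-10]  = -3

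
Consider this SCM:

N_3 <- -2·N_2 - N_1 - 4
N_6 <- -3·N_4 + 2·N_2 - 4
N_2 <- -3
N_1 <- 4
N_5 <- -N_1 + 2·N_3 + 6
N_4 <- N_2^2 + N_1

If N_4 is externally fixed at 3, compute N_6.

Under do(N_4=3), the mechanism N_4 <- N_2^2 + N_1 is discarded; N_4 is fixed at 3.
N_6 = -3·N_4 + 2·N_2 - 4  [with N_4=3, N_2=-3]  = -19

-19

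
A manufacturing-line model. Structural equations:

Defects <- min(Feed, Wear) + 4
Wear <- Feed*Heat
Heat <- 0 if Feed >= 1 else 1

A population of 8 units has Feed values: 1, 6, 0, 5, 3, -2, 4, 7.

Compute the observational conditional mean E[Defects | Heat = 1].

Observing Heat=1 restricts to units where Heat's equation naturally yields 1: Feed ∈ {0, -2}. In that subpopulation Defects = 4, 2, mean 3.

3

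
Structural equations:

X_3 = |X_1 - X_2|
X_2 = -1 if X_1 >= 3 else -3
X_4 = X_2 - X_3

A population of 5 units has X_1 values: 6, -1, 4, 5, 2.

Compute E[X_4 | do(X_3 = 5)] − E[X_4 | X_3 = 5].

0.2

Every unit gets X_3=5 under the intervention. X_4 values become -6, -8, -6, -6, -8; E[X_4|do(X_3=5)] = -6.8.
Observing X_3=5 restricts to units where X_3's equation naturally yields 5: X_1 ∈ {4, 2}. In that subpopulation X_4 = -6, -8, mean -7.
Difference = -6.8 − (-7) = 0.2.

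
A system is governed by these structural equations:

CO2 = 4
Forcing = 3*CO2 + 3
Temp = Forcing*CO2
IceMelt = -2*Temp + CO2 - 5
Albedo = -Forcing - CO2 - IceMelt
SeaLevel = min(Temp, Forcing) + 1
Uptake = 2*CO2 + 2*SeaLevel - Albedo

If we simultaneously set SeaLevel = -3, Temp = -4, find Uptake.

28

Under do(SeaLevel = -3, Temp = -4), each intervened variable's structural equation is replaced by its fixed value.
Forcing = 3*CO2 + 3  [with CO2=4]  = 15
IceMelt = -2*Temp + CO2 - 5  [with Temp=-4, CO2=4]  = 7
Albedo = -Forcing - CO2 - IceMelt  [with Forcing=15, CO2=4, IceMelt=7]  = -26
Uptake = 2*CO2 + 2*SeaLevel - Albedo  [with CO2=4, SeaLevel=-3, Albedo=-26]  = 28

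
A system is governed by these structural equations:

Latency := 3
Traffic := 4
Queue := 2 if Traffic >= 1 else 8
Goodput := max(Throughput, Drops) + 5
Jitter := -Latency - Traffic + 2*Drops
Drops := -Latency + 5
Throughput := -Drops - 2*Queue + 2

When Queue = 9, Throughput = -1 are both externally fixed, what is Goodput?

Under do(Queue = 9, Throughput = -1), each intervened variable's structural equation is replaced by its fixed value.
Drops = -Latency + 5  [with Latency=3]  = 2
Goodput = max(Throughput, Drops) + 5  [with Throughput=-1, Drops=2]  = 7

7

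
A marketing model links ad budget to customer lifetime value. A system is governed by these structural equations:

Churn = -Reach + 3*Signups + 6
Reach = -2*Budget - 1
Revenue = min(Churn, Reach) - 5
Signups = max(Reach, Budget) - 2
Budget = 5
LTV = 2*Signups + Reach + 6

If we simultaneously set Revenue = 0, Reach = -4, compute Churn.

Setting Revenue = 0, Reach = -4 by intervention discards those variables' equations.
Signups = max(Reach, Budget) - 2  [with Reach=-4, Budget=5]  = 3
Churn = -Reach + 3*Signups + 6  [with Reach=-4, Signups=3]  = 19

19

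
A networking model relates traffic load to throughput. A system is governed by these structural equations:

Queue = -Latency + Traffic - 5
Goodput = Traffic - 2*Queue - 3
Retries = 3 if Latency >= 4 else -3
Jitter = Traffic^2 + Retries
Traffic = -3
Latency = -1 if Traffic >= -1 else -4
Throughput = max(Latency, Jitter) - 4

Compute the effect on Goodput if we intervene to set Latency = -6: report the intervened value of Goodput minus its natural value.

Under do(Latency=-6), the mechanism Latency = -1 if Traffic >= -1 else -4 is discarded; Latency is fixed at -6.
Queue = -Latency + Traffic - 5  [with Latency=-6, Traffic=-3]  = -2
Goodput = Traffic - 2*Queue - 3  [with Traffic=-3, Queue=-2]  = -2
Without intervention: Latency = -1 if Traffic >= -1 else -4  [with Traffic=-3]  = -4; Queue = -Latency + Traffic - 5  [with Latency=-4, Traffic=-3]  = -4; Goodput = Traffic - 2*Queue - 3  [with Traffic=-3, Queue=-4]  = 2.
Change = -2 − 2 = -4.

-4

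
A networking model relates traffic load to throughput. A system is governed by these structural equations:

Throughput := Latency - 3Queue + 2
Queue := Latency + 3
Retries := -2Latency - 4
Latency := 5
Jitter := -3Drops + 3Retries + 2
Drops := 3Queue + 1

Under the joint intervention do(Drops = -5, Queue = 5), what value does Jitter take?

Setting Drops = -5, Queue = 5 by intervention discards those variables' equations.
Retries = -2Latency - 4  [with Latency=5]  = -14
Jitter = -3Drops + 3Retries + 2  [with Drops=-5, Retries=-14]  = -25

-25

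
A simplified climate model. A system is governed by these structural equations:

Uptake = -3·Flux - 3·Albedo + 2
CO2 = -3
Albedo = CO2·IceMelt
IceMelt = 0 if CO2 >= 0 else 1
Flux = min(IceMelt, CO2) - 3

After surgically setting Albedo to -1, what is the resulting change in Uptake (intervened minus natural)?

do(Albedo=-1) replaces the equation Albedo = CO2·IceMelt with the constant Albedo = -1.
IceMelt = 0 if CO2 >= 0 else 1  [with CO2=-3]  = 1
Flux = min(IceMelt, CO2) - 3  [with IceMelt=1, CO2=-3]  = -6
Uptake = -3·Flux - 3·Albedo + 2  [with Flux=-6, Albedo=-1]  = 23
Without intervention: IceMelt = 0 if CO2 >= 0 else 1  [with CO2=-3]  = 1; Albedo = CO2·IceMelt  [with CO2=-3, IceMelt=1]  = -3; Flux = min(IceMelt, CO2) - 3  [with IceMelt=1, CO2=-3]  = -6; Uptake = -3·Flux - 3·Albedo + 2  [with Flux=-6, Albedo=-3]  = 29.
Change = 23 − 29 = -6.

-6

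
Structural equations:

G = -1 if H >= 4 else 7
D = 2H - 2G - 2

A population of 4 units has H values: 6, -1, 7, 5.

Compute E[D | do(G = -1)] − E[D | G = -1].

-3.5

do(G=-1) breaks G's dependence on H. With G=-1 fixed, D across the units is 12, -2, 14, 10, mean 8.5.
Observing G=-1 restricts to units where G's equation naturally yields -1: H ∈ {6, 7, 5}. In that subpopulation D = 12, 14, 10, mean 12.
Difference = 8.5 − 12 = -3.5.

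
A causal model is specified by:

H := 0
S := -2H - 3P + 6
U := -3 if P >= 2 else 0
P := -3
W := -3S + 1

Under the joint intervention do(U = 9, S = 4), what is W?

The joint intervention fixes U = 9, S = 4, removing each variable's own equation.
W = -3S + 1  [with S=4]  = -11

-11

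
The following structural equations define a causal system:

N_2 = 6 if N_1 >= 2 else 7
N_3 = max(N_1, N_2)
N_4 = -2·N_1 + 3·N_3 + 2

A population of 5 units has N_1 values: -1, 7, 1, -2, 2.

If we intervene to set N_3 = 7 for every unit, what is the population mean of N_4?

20.2

The intervention sets N_3=7 in all 5 units regardless of N_1. Recomputing N_4 per unit gives 25, 9, 21, 27, 19; average 20.2.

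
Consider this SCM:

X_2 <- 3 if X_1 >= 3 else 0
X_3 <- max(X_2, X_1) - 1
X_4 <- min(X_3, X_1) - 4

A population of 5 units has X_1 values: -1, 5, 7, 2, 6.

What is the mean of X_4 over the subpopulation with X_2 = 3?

1

Conditioning on X_2=3 selects the 3 unit(s) with X_1 ∈ {5, 7, 6}. Their X_4 values: 0, 2, 1. Mean = 1.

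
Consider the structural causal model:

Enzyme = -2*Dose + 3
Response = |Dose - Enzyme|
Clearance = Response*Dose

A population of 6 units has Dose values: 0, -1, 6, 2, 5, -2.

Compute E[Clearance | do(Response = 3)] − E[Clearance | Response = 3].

2

Every unit gets Response=3 under the intervention. Clearance values become 0, -3, 18, 6, 15, -6; E[Clearance|do(Response=3)] = 5.
E[Clearance|Response=3] averages over only the 2 units with Response=3 (Dose = 0, 2): Clearance = 0, 6, mean 3.
Difference = 5 − 3 = 2.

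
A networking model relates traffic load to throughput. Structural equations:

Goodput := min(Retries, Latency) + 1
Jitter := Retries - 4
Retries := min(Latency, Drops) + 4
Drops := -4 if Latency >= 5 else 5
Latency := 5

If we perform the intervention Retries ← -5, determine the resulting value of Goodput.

do(Retries=-5) replaces the equation Retries := min(Latency, Drops) + 4 with the constant Retries = -5.
Goodput = min(Retries, Latency) + 1  [with Retries=-5, Latency=5]  = -4

-4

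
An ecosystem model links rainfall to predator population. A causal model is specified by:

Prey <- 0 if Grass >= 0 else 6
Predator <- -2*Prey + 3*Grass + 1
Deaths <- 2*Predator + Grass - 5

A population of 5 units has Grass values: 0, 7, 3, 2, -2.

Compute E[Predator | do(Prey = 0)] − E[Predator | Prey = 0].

Every unit gets Prey=0 under the intervention. Predator values become 1, 22, 10, 7, -5; E[Predator|do(Prey=0)] = 7.
E[Predator|Prey=0] averages over only the 4 units with Prey=0 (Grass = 0, 7, 3, 2): Predator = 1, 22, 10, 7, mean 10.
Difference = 7 − 10 = -3.

-3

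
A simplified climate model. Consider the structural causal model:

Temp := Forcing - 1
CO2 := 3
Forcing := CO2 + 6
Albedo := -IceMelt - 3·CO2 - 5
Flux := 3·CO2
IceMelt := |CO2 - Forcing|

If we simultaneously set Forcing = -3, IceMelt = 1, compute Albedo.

-15

Setting Forcing = -3, IceMelt = 1 by intervention discards those variables' equations.
Albedo = -IceMelt - 3·CO2 - 5  [with IceMelt=1, CO2=3]  = -15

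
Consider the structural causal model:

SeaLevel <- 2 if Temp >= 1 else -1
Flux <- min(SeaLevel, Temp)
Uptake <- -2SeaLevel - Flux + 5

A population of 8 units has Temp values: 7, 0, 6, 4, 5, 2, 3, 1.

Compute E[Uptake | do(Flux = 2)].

do(Flux=2) breaks Flux's dependence on Temp. With Flux=2 fixed, Uptake across the units is -1, 5, -1, -1, -1, -1, -1, -1, mean -0.25.

-0.25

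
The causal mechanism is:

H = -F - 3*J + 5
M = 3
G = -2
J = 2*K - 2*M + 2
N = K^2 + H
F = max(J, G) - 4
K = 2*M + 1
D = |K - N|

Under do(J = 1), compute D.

47

do(J=1) replaces the equation J = 2*K - 2*M + 2 with the constant J = 1.
K = 2*M + 1  [with M=3]  = 7
F = max(J, G) - 4  [with J=1, G=-2]  = -3
H = -F - 3*J + 5  [with F=-3, J=1]  = 5
N = K^2 + H  [with K=7, H=5]  = 54
D = |K - N|  [with K=7, N=54]  = 47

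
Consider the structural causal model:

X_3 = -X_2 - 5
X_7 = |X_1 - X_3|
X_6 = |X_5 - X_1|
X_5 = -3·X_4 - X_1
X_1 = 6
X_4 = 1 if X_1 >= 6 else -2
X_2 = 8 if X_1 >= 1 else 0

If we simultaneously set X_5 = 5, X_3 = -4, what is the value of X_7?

10

The joint intervention fixes X_5 = 5, X_3 = -4, removing each variable's own equation.
X_7 = |X_1 - X_3|  [with X_1=6, X_3=-4]  = 10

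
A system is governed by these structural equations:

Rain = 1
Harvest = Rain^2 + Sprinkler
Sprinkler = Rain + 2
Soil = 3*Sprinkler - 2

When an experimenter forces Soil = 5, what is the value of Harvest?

The intervention breaks the incoming arrows to Soil: Soil = 3*Sprinkler - 2 no longer applies, and Soil = 5.
Harvest is not downstream of the intervention, so its value is determined by the original equations.
Sprinkler = Rain + 2  [with Rain=1]  = 3
Harvest = Rain^2 + Sprinkler  [with Rain=1, Sprinkler=3]  = 4

4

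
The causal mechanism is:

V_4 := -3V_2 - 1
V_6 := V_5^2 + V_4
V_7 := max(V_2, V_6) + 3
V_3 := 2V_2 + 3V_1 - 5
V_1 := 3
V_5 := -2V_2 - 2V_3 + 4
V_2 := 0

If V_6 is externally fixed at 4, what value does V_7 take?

Intervening sets V_6 = 4 and removes its equation (V_6 := V_5^2 + V_4).
V_7 = max(V_2, V_6) + 3  [with V_2=0, V_6=4]  = 7

7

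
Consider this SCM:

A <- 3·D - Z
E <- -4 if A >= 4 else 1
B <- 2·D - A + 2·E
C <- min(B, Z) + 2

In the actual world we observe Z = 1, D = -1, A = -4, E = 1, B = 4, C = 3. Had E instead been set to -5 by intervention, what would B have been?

Intervening sets E = -5 and removes its equation (E <- -4 if A >= 4 else 1).
A = 3·D - Z  [with D=-1, Z=1]  = -4
B = 2·D - A + 2·E  [with D=-1, A=-4, E=-5]  = -8

-8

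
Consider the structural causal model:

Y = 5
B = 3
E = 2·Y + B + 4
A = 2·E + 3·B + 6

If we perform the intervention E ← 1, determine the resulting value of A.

17

The intervention breaks the incoming arrows to E: E = 2·Y + B + 4 no longer applies, and E = 1.
A = 2·E + 3·B + 6  [with E=1, B=3]  = 17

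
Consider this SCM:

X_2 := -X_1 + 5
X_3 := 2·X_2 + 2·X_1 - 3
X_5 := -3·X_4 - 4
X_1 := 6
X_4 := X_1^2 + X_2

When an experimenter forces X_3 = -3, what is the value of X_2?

-1

Under do(X_3=-3), the mechanism X_3 := 2·X_2 + 2·X_1 - 3 is discarded; X_3 is fixed at -3.
Since X_2 is not a descendant of the intervened variable, it is unaffected.
X_2 = -X_1 + 5  [with X_1=6]  = -1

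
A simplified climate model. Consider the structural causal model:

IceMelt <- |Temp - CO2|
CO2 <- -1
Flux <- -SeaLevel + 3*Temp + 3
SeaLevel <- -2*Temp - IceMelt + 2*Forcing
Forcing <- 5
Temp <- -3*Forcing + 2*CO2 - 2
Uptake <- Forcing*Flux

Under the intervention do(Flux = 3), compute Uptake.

15

Intervening sets Flux = 3 and removes its equation (Flux <- -SeaLevel + 3*Temp + 3).
Uptake = Forcing*Flux  [with Forcing=5, Flux=3]  = 15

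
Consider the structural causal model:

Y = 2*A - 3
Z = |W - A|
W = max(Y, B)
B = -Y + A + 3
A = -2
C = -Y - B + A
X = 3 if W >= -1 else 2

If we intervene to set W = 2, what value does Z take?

Intervening sets W = 2 and removes its equation (W = max(Y, B)).
Z = |W - A|  [with W=2, A=-2]  = 4

4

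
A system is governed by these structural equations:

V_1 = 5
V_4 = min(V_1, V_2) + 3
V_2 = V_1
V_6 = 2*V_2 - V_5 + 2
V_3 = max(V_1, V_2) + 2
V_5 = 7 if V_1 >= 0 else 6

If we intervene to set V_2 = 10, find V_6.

15

Under do(V_2=10), the mechanism V_2 = V_1 is discarded; V_2 is fixed at 10.
V_5 = 7 if V_1 >= 0 else 6  [with V_1=5]  = 7
V_6 = 2*V_2 - V_5 + 2  [with V_2=10, V_5=7]  = 15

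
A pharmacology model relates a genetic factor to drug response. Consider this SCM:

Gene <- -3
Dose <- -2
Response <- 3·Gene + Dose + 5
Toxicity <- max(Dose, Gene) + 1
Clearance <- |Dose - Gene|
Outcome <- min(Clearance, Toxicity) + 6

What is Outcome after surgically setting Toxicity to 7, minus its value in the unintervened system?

Under do(Toxicity=7), the mechanism Toxicity <- max(Dose, Gene) + 1 is discarded; Toxicity is fixed at 7.
Clearance = |Dose - Gene|  [with Dose=-2, Gene=-3]  = 1
Outcome = min(Clearance, Toxicity) + 6  [with Clearance=1, Toxicity=7]  = 7
Without intervention: Toxicity = max(Dose, Gene) + 1  [with Dose=-2, Gene=-3]  = -1; Clearance = |Dose - Gene|  [with Dose=-2, Gene=-3]  = 1; Outcome = min(Clearance, Toxicity) + 6  [with Clearance=1, Toxicity=-1]  = 5.
Change = 7 − 5 = 2.

2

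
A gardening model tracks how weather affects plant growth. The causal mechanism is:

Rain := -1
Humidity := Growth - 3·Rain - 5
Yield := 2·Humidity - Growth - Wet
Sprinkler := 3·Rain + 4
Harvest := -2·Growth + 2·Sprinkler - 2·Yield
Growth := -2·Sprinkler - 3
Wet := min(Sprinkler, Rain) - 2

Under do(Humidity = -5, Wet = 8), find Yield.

-13

The joint intervention fixes Humidity = -5, Wet = 8, removing each variable's own equation.
Sprinkler = 3·Rain + 4  [with Rain=-1]  = 1
Growth = -2·Sprinkler - 3  [with Sprinkler=1]  = -5
Yield = 2·Humidity - Growth - Wet  [with Humidity=-5, Growth=-5, Wet=8]  = -13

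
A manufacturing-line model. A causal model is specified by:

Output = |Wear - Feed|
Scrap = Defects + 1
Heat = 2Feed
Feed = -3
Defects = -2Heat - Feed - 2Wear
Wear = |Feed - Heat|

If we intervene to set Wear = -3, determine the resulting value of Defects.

21

The intervention breaks the incoming arrows to Wear: Wear = |Feed - Heat| no longer applies, and Wear = -3.
Heat = 2Feed  [with Feed=-3]  = -6
Defects = -2Heat - Feed - 2Wear  [with Heat=-6, Feed=-3, Wear=-3]  = 21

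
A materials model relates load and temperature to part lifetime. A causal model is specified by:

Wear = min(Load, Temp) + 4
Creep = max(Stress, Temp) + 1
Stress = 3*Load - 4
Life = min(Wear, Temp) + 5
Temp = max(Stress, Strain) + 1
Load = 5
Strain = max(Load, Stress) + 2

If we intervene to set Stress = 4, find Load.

5

Under do(Stress=4), the mechanism Stress = 3*Load - 4 is discarded; Stress is fixed at 4.
Load is not downstream of the intervention, so its value is determined by the original equations.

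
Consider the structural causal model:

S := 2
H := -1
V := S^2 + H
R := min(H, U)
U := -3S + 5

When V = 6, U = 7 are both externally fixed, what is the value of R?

Setting V = 6, U = 7 by intervention discards those variables' equations.
R = min(H, U)  [with H=-1, U=7]  = -1

-1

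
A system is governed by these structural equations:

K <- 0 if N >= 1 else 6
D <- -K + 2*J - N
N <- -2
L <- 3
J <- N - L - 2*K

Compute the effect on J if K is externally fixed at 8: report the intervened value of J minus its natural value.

-4

The intervention breaks the incoming arrows to K: K <- 0 if N >= 1 else 6 no longer applies, and K = 8.
J = N - L - 2*K  [with N=-2, L=3, K=8]  = -21
Without intervention: K = 0 if N >= 1 else 6  [with N=-2]  = 6; J = N - L - 2*K  [with N=-2, L=3, K=6]  = -17.
Change = -21 − (-17) = -4.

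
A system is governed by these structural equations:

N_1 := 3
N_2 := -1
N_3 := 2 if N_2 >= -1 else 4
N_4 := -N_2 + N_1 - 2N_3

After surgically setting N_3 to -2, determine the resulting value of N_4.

8

The intervention breaks the incoming arrows to N_3: N_3 := 2 if N_2 >= -1 else 4 no longer applies, and N_3 = -2.
N_4 = -N_2 + N_1 - 2N_3  [with N_2=-1, N_1=3, N_3=-2]  = 8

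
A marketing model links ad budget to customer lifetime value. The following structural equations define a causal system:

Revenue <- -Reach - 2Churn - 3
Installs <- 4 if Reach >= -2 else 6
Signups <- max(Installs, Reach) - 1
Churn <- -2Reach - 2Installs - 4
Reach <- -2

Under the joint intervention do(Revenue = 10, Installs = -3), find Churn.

Setting Revenue = 10, Installs = -3 by intervention discards those variables' equations.
Churn = -2Reach - 2Installs - 4  [with Reach=-2, Installs=-3]  = 6

6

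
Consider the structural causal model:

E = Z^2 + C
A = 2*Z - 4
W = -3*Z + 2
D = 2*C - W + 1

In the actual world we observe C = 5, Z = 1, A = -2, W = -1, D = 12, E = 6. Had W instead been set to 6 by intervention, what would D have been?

Intervening sets W = 6 and removes its equation (W = -3*Z + 2).
D = 2*C - W + 1  [with C=5, W=6]  = 5

5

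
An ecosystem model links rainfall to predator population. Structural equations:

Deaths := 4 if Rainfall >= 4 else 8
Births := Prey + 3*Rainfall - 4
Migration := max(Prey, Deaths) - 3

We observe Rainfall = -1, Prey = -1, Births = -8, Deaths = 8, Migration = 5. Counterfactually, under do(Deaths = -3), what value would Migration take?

Intervening sets Deaths = -3 and removes its equation (Deaths := 4 if Rainfall >= 4 else 8).
Migration = max(Prey, Deaths) - 3  [with Prey=-1, Deaths=-3]  = -4

-4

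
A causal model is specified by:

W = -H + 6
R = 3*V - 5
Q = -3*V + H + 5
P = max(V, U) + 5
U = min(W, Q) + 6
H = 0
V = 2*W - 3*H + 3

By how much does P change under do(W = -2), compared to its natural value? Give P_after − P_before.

Under do(W=-2), the mechanism W = -H + 6 is discarded; W is fixed at -2.
V = 2*W - 3*H + 3  [with W=-2, H=0]  = -1
Q = -3*V + H + 5  [with V=-1, H=0]  = 8
U = min(W, Q) + 6  [with W=-2, Q=8]  = 4
P = max(V, U) + 5  [with V=-1, U=4]  = 9
Without intervention: W = -H + 6  [with H=0]  = 6; V = 2*W - 3*H + 3  [with W=6, H=0]  = 15; Q = -3*V + H + 5  [with V=15, H=0]  = -40; U = min(W, Q) + 6  [with W=6, Q=-40]  = -34; P = max(V, U) + 5  [with V=15, U=-34]  = 20.
Change = 9 − 20 = -11.

-11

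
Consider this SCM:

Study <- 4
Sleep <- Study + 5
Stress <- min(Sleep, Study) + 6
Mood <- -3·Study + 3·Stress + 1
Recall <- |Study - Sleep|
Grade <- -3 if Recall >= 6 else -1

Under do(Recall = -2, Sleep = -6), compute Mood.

-11

Setting Recall = -2, Sleep = -6 by intervention discards those variables' equations.
Stress = min(Sleep, Study) + 6  [with Sleep=-6, Study=4]  = 0
Mood = -3·Study + 3·Stress + 1  [with Study=4, Stress=0]  = -11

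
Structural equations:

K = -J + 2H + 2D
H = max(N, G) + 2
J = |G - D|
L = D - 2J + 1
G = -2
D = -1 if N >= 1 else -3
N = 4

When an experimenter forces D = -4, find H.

The intervention breaks the incoming arrows to D: D = -1 if N >= 1 else -3 no longer applies, and D = -4.
H is not downstream of the intervention, so its value is determined by the original equations.
H = max(N, G) + 2  [with N=4, G=-2]  = 6

6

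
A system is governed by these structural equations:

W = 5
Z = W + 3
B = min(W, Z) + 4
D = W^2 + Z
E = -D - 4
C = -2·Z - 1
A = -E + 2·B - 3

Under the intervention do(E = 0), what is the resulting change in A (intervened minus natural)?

Under do(E=0), the mechanism E = -D - 4 is discarded; E is fixed at 0.
Z = W + 3  [with W=5]  = 8
B = min(W, Z) + 4  [with W=5, Z=8]  = 9
A = -E + 2·B - 3  [with E=0, B=9]  = 15
Without intervention: Z = W + 3  [with W=5]  = 8; B = min(W, Z) + 4  [with W=5, Z=8]  = 9; D = W^2 + Z  [with W=5, Z=8]  = 33; E = -D - 4  [with D=33]  = -37; A = -E + 2·B - 3  [with E=-37, B=9]  = 52.
Change = 15 − 52 = -37.

-37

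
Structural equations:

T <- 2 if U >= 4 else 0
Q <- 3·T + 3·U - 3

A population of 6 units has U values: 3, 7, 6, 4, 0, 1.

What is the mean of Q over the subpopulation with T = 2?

Conditioning on T=2 selects the 3 unit(s) with U ∈ {7, 6, 4}. Their Q values: 24, 21, 15. Mean = 20.

20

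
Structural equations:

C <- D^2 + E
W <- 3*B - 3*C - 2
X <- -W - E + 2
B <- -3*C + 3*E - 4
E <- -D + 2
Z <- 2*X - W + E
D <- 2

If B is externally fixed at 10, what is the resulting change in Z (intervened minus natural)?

The intervention breaks the incoming arrows to B: B <- -3*C + 3*E - 4 no longer applies, and B = 10.
E = -D + 2  [with D=2]  = 0
C = D^2 + E  [with D=2, E=0]  = 4
W = 3*B - 3*C - 2  [with B=10, C=4]  = 16
X = -W - E + 2  [with W=16, E=0]  = -14
Z = 2*X - W + E  [with X=-14, W=16, E=0]  = -44
Without intervention: E = -D + 2  [with D=2]  = 0; C = D^2 + E  [with D=2, E=0]  = 4; B = -3*C + 3*E - 4  [with C=4, E=0]  = -16; W = 3*B - 3*C - 2  [with B=-16, C=4]  = -62; X = -W - E + 2  [with W=-62, E=0]  = 64; Z = 2*X - W + E  [with X=64, W=-62, E=0]  = 190.
Change = -44 − 190 = -234.

-234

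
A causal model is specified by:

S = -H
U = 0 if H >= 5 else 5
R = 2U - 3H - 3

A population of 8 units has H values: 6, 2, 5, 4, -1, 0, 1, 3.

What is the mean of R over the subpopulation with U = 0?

Conditioning on U=0 selects the 2 unit(s) with H ∈ {6, 5}. Their R values: -21, -18. Mean = -19.5.

-19.5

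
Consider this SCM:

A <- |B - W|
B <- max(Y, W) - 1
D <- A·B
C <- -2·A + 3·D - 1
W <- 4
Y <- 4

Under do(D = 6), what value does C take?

15

The intervention breaks the incoming arrows to D: D <- A·B no longer applies, and D = 6.
B = max(Y, W) - 1  [with Y=4, W=4]  = 3
A = |B - W|  [with B=3, W=4]  = 1
C = -2·A + 3·D - 1  [with A=1, D=6]  = 15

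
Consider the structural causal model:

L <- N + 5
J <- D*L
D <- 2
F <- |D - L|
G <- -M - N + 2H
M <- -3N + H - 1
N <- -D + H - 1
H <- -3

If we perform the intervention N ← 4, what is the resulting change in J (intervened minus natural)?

20

The intervention breaks the incoming arrows to N: N <- -D + H - 1 no longer applies, and N = 4.
L = N + 5  [with N=4]  = 9
J = D*L  [with D=2, L=9]  = 18
Without intervention: N = -D + H - 1  [with D=2, H=-3]  = -6; L = N + 5  [with N=-6]  = -1; J = D*L  [with D=2, L=-1]  = -2.
Change = 18 − (-2) = 20.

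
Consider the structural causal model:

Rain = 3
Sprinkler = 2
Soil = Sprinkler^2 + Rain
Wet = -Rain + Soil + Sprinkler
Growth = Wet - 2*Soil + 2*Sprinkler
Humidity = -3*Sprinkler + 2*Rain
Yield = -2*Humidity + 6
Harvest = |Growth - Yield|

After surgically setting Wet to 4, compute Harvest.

12

do(Wet=4) replaces the equation Wet = -Rain + Soil + Sprinkler with the constant Wet = 4.
Soil = Sprinkler^2 + Rain  [with Sprinkler=2, Rain=3]  = 7
Growth = Wet - 2*Soil + 2*Sprinkler  [with Wet=4, Soil=7, Sprinkler=2]  = -6
Humidity = -3*Sprinkler + 2*Rain  [with Sprinkler=2, Rain=3]  = 0
Yield = -2*Humidity + 6  [with Humidity=0]  = 6
Harvest = |Growth - Yield|  [with Growth=-6, Yield=6]  = 12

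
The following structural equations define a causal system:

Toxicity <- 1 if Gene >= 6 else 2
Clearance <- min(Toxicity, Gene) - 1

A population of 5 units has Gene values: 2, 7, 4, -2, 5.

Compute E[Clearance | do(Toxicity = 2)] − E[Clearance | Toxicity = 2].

0.2

do(Toxicity=2) breaks Toxicity's dependence on Gene. With Toxicity=2 fixed, Clearance across the units is 1, 1, 1, -3, 1, mean 0.2.
E[Clearance|Toxicity=2] averages over only the 4 units with Toxicity=2 (Gene = 2, 4, -2, 5): Clearance = 1, 1, -3, 1, mean 0.
Difference = 0.2 − 0 = 0.2.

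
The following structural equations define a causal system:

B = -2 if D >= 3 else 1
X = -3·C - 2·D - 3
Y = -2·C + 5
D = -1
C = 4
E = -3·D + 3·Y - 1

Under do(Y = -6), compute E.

The intervention breaks the incoming arrows to Y: Y = -2·C + 5 no longer applies, and Y = -6.
E = -3·D + 3·Y - 1  [with D=-1, Y=-6]  = -16

-16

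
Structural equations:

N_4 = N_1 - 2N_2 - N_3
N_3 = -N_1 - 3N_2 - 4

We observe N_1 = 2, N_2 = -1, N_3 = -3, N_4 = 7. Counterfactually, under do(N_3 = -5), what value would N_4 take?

The intervention breaks the incoming arrows to N_3: N_3 = -N_1 - 3N_2 - 4 no longer applies, and N_3 = -5.
N_4 = N_1 - 2N_2 - N_3  [with N_1=2, N_2=-1, N_3=-5]  = 9

9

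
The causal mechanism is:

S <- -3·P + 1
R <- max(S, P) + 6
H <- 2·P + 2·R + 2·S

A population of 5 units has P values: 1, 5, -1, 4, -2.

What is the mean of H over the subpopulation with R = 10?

16

Conditioning on R=10 selects the 2 unit(s) with P ∈ {-1, 4}. Their H values: 26, 6. Mean = 16.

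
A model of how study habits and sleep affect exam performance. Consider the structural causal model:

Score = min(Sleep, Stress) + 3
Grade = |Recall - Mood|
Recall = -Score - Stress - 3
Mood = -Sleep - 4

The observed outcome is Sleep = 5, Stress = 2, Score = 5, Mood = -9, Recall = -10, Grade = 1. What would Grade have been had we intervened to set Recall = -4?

5

The intervention breaks the incoming arrows to Recall: Recall = -Score - Stress - 3 no longer applies, and Recall = -4.
Mood = -Sleep - 4  [with Sleep=5]  = -9
Grade = |Recall - Mood|  [with Recall=-4, Mood=-9]  = 5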